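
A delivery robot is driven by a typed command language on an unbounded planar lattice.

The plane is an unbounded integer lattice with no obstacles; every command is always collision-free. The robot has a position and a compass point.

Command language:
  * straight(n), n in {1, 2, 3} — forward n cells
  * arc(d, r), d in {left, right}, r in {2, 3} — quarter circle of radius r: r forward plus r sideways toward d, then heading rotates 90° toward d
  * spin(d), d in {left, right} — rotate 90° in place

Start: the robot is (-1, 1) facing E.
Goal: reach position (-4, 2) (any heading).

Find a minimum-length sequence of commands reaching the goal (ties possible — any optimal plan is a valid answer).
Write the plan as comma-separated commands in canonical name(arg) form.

from: (-1, 1) facing E
[1] after arc(left, 2): (1, 3) facing N
[2] after arc(left, 2): (-1, 5) facing W
[3] after arc(left, 3): (-4, 2) facing S
nothing shorter than 3 reaches the goal.

arc(left, 2), arc(left, 2), arc(left, 3)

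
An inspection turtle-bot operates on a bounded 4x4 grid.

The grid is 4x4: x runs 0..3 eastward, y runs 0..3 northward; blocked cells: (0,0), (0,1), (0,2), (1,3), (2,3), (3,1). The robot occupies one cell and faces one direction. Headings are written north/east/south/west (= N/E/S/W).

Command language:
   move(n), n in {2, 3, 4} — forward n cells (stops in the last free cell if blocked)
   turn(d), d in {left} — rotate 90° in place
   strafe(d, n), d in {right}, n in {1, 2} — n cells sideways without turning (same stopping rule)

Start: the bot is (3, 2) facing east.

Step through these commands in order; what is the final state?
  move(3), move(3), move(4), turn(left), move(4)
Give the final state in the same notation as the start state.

begin: (3, 2) facing east
step 1 (move(3)): (3, 2) facing east
step 2 (move(3)): (3, 2) facing east
step 3 (move(4)): (3, 2) facing east
step 4 (turn(left)): (3, 2) facing north
step 5 (move(4)): (3, 3) facing north

(3, 3) facing north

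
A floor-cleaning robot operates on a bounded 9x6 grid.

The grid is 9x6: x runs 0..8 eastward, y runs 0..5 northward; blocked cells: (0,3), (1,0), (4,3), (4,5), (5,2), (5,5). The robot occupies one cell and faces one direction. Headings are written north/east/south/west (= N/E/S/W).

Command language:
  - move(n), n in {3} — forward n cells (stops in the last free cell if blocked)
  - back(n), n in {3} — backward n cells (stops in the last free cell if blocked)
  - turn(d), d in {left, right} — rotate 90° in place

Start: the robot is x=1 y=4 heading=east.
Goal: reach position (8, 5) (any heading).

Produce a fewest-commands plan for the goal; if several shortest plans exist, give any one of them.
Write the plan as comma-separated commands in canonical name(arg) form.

initial: x=1 y=4 heading=east
t=1 move(3) ⇒ x=4 y=4 heading=east
t=2 move(3) ⇒ x=7 y=4 heading=east
t=3 move(3) ⇒ x=8 y=4 heading=east
t=4 turn(right) ⇒ x=8 y=4 heading=south
t=5 back(3) ⇒ x=8 y=5 heading=south
shorter routes all fall short; 5 is best.

move(3), move(3), move(3), turn(right), back(3)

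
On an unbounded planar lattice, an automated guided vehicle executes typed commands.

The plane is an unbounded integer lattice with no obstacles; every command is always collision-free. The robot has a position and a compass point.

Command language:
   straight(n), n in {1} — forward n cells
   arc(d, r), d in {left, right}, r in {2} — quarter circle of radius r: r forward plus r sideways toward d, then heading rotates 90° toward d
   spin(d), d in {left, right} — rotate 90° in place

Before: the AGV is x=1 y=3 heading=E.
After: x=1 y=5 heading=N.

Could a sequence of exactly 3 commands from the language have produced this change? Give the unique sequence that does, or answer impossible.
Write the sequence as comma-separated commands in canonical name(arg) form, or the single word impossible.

key: order matters: swapping spin(left) and straight(1) lands elsewhere
initial: x=1 y=3 heading=E
1. spin(left) → x=1 y=3 heading=N
2. straight(1) → x=1 y=4 heading=N
3. straight(1) → x=1 y=5 heading=N
no other 3-command option fits: unique.

spin(left), straight(1), straight(1)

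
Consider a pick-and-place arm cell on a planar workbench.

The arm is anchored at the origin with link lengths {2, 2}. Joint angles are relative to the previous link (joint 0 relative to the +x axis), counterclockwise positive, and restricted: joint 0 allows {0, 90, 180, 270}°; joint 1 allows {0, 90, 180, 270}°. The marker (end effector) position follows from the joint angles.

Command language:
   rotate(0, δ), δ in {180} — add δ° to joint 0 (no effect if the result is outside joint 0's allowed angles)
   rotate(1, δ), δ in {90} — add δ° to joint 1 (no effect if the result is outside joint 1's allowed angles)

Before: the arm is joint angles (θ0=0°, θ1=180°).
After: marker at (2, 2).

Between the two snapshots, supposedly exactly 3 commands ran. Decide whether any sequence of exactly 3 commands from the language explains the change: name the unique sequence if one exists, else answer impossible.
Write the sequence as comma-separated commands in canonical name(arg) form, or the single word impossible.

rotate(1, 90), rotate(1, 90), rotate(1, 90)

begin: joint angles (θ0=0°, θ1=180°)
t=1 rotate(1, 90) ⇒ joint angles (θ0=0°, θ1=270°)
t=2 rotate(1, 90) ⇒ joint angles (θ0=0°, θ1=0°)
t=3 rotate(1, 90) ⇒ joint angles (θ0=0°, θ1=90°)
all 8 alternatives checked — unique.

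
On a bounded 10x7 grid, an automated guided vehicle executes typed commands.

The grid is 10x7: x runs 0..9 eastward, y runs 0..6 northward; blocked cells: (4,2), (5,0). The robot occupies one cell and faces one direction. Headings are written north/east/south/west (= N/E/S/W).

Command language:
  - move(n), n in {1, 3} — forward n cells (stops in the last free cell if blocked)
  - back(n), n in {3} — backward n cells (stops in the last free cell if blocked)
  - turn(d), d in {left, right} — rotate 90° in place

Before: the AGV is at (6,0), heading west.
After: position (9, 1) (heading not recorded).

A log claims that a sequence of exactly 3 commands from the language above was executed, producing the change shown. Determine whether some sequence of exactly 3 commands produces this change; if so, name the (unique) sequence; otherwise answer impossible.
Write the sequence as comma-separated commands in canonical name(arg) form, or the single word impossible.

key: order matters: swapping back(3) and move(1) lands elsewhere
start: at (6,0), heading west
1. back(3) → at (9,0), heading west
2. turn(right) → at (9,0), heading north
3. move(1) → at (9,1), heading north
no rival 3-sequence matches.

back(3), turn(right), move(1)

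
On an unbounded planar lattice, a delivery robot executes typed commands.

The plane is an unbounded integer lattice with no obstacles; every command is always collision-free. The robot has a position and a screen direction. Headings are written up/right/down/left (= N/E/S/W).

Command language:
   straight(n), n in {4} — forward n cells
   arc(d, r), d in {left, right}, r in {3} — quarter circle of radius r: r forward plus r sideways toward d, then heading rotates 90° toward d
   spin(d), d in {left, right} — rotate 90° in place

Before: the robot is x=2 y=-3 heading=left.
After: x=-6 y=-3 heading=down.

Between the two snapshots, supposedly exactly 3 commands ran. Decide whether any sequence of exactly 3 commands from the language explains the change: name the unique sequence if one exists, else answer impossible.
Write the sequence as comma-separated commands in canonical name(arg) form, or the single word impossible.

straight(4), straight(4), spin(left)

key: cell and facing (now S) both changed — the 3 commands mix motion and turning
begin: x=2 y=-3 heading=left
1. straight(4) → x=-2 y=-3 heading=left
2. straight(4) → x=-6 y=-3 heading=left
3. spin(left) → x=-6 y=-3 heading=down
uniquely the one of 125 3-step routes that fits.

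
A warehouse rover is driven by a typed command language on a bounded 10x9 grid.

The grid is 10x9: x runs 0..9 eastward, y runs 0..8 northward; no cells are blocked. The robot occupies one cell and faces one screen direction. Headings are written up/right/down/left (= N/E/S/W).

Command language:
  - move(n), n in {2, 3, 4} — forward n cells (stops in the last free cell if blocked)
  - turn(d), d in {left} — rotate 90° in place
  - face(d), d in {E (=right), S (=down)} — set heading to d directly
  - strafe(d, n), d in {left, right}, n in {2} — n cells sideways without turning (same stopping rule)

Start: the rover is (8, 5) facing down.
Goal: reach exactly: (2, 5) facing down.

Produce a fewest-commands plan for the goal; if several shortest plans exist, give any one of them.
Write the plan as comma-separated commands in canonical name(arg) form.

initial: (8, 5) facing down
1. strafe(right, 2) → (6, 5) facing down
2. strafe(right, 2) → (4, 5) facing down
3. strafe(right, 2) → (2, 5) facing down
shorter routes all fall short; 3 is best.

strafe(right, 2), strafe(right, 2), strafe(right, 2)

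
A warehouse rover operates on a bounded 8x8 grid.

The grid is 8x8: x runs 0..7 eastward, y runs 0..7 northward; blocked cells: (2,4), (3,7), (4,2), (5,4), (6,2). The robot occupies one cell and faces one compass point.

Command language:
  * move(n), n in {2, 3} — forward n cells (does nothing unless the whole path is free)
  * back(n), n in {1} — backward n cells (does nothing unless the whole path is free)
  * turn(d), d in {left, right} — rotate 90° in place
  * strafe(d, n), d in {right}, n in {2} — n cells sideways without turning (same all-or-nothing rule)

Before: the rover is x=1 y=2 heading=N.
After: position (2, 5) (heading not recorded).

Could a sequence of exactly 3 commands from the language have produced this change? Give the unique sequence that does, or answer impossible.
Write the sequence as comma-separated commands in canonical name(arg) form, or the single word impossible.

move(3), turn(left), back(1)

key: order matters: swapping move(3) and back(1) lands elsewhere
start: x=1 y=2 heading=N
step 1 (move(3)): x=1 y=5 heading=N
step 2 (turn(left)): x=1 y=5 heading=W
step 3 (back(1)): x=2 y=5 heading=W
no rival 3-sequence matches.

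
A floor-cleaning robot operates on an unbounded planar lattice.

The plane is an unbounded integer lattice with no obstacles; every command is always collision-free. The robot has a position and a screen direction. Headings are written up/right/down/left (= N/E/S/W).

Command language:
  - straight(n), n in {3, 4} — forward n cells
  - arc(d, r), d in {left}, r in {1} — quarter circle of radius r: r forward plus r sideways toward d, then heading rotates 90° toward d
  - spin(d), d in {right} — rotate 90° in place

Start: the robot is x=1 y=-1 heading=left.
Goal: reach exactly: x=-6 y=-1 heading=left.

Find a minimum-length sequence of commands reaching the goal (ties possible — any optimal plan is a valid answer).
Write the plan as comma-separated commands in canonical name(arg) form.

begin: x=1 y=-1 heading=left
[1] after straight(4): x=-3 y=-1 heading=left
[2] after straight(3): x=-6 y=-1 heading=left
shorter routes all fall short; 2 is best.

straight(4), straight(3)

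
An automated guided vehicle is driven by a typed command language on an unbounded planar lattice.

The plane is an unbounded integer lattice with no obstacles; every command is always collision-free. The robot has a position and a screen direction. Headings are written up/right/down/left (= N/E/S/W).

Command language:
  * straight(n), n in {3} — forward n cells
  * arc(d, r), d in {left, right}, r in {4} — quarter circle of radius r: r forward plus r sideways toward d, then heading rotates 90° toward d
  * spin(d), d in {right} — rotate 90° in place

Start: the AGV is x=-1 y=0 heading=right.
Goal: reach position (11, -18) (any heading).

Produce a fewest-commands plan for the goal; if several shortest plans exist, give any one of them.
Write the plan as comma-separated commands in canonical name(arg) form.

arc(right, 4), arc(left, 4), arc(right, 4), straight(3), straight(3)

begin: x=-1 y=0 heading=right
step 1 (arc(right, 4)): x=3 y=-4 heading=down
step 2 (arc(left, 4)): x=7 y=-8 heading=right
step 3 (arc(right, 4)): x=11 y=-12 heading=down
step 4 (straight(3)): x=11 y=-15 heading=down
step 5 (straight(3)): x=11 y=-18 heading=down
no 4-step plan works, so 5 is optimal.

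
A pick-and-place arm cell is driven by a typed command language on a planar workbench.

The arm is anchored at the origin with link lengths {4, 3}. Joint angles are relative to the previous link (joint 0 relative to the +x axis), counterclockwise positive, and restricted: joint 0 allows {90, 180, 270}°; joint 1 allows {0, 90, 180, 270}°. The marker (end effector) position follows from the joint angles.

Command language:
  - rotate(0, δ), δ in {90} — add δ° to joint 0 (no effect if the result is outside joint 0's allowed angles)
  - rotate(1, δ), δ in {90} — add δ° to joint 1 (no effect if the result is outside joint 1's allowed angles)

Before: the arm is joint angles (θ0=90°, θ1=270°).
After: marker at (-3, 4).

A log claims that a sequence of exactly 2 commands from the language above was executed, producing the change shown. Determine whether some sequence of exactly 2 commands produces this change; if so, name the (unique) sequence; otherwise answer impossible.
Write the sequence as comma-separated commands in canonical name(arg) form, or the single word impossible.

rotate(1, 90), rotate(1, 90)

begin: joint angles (θ0=90°, θ1=270°)
[1] after rotate(1, 90): joint angles (θ0=90°, θ1=0°)
[2] after rotate(1, 90): joint angles (θ0=90°, θ1=90°)
no other 2-command option fits: unique.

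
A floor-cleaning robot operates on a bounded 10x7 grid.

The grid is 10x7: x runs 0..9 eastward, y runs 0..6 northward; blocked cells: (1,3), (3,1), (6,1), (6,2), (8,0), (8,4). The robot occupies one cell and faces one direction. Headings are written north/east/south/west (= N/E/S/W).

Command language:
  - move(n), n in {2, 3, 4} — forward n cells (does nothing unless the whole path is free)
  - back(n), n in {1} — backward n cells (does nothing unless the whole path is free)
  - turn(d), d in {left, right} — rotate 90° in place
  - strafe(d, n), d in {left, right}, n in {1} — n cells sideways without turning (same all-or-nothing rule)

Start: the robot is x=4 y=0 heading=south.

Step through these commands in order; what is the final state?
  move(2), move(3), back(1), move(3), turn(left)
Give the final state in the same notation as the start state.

from: x=4 y=0 heading=south
t=1 move(2) ⇒ x=4 y=0 heading=south
t=2 move(3) ⇒ x=4 y=0 heading=south
t=3 back(1) ⇒ x=4 y=1 heading=south
t=4 move(3) ⇒ x=4 y=1 heading=south
t=5 turn(left) ⇒ x=4 y=1 heading=east

x=4 y=1 heading=east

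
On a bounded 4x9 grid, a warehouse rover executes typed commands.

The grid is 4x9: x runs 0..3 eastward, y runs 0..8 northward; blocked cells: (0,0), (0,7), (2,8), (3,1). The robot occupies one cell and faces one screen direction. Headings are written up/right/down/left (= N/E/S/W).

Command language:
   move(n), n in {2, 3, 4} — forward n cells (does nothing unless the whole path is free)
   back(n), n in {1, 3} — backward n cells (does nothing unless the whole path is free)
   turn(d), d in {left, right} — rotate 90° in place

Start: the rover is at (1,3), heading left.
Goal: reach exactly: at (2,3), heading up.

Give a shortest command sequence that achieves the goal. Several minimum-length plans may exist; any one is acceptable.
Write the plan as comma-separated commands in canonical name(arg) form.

back(1), turn(right)

start: at (1,3), heading left
[1] after back(1): at (2,3), heading left
[2] after turn(right): at (2,3), heading up
shorter routes all fall short; 2 is best.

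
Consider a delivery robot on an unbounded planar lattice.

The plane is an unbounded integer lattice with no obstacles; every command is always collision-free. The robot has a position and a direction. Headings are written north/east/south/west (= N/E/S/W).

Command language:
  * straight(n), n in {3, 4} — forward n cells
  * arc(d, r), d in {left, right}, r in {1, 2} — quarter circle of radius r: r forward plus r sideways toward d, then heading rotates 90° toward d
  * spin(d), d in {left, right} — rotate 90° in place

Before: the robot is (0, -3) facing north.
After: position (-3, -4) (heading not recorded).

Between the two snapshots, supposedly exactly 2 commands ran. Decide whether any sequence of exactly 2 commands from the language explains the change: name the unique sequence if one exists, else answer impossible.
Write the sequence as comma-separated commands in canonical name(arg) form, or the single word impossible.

key: order matters: swapping arc(left, 1) and arc(left, 2) lands elsewhere
initial: (0, -3) facing north
[1] after arc(left, 1): (-1, -2) facing west
[2] after arc(left, 2): (-3, -4) facing south
no rival 2-sequence matches.

arc(left, 1), arc(left, 2)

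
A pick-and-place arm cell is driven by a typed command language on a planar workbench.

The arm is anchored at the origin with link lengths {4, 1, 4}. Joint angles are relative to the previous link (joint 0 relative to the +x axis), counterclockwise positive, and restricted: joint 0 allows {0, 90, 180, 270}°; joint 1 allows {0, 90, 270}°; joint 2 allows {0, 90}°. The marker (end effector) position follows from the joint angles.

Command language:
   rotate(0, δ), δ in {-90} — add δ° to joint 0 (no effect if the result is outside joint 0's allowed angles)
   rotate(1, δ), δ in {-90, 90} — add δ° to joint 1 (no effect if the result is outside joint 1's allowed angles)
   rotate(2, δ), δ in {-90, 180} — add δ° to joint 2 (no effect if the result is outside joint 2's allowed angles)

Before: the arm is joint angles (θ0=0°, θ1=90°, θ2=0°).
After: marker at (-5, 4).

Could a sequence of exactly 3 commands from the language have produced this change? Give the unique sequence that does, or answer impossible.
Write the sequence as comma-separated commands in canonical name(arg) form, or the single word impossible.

rotate(0, -90), rotate(0, -90), rotate(0, -90)

start: joint angles (θ0=0°, θ1=90°, θ2=0°)
step 1 (rotate(0, -90)): joint angles (θ0=270°, θ1=90°, θ2=0°)
step 2 (rotate(0, -90)): joint angles (θ0=180°, θ1=90°, θ2=0°)
step 3 (rotate(0, -90)): joint angles (θ0=90°, θ1=90°, θ2=0°)
all 125 alternatives checked — unique.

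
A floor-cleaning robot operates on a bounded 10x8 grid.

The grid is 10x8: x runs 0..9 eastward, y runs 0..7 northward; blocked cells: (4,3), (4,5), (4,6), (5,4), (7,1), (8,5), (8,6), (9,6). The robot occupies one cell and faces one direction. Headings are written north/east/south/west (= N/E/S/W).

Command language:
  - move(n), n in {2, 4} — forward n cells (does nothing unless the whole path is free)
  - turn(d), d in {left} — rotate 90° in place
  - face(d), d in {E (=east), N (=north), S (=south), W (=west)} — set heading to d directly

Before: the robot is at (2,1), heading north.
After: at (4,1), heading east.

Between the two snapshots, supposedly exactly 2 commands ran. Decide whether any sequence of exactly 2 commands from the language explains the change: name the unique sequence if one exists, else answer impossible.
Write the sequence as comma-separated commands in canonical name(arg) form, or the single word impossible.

key: cell and facing (now E) both changed — the 2 commands mix motion and turning
start: at (2,1), heading north
t=1 face(E) ⇒ at (2,1), heading east
t=2 move(2) ⇒ at (4,1), heading east
all 49 alternatives checked — unique.

face(E), move(2)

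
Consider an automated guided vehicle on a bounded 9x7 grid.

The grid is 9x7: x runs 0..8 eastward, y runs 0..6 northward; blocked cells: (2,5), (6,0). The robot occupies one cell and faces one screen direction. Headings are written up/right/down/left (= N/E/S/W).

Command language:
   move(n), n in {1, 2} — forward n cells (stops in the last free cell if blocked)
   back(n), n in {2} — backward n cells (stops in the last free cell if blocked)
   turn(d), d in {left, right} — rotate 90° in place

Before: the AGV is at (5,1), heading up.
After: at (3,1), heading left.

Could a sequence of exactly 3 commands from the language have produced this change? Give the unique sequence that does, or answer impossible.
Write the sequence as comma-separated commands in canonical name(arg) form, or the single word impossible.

key: running move(1) before turn(left) would end elsewhere — order is forced
start: at (5,1), heading up
step 1 (turn(left)): at (5,1), heading left
step 2 (move(1)): at (4,1), heading left
step 3 (move(1)): at (3,1), heading left
all 125 alternatives checked — unique.

turn(left), move(1), move(1)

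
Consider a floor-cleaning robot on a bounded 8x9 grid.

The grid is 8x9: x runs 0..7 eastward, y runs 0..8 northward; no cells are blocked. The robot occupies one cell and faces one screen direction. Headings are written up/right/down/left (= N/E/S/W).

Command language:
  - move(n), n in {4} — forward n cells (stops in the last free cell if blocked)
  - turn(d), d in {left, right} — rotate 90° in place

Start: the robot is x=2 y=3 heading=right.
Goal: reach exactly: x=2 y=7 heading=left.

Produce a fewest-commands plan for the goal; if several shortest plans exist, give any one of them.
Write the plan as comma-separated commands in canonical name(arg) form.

t0: x=2 y=3 heading=right
step 1 (turn(left)): x=2 y=3 heading=up
step 2 (move(4)): x=2 y=7 heading=up
step 3 (turn(left)): x=2 y=7 heading=left
nothing shorter than 3 reaches the goal.

turn(left), move(4), turn(left)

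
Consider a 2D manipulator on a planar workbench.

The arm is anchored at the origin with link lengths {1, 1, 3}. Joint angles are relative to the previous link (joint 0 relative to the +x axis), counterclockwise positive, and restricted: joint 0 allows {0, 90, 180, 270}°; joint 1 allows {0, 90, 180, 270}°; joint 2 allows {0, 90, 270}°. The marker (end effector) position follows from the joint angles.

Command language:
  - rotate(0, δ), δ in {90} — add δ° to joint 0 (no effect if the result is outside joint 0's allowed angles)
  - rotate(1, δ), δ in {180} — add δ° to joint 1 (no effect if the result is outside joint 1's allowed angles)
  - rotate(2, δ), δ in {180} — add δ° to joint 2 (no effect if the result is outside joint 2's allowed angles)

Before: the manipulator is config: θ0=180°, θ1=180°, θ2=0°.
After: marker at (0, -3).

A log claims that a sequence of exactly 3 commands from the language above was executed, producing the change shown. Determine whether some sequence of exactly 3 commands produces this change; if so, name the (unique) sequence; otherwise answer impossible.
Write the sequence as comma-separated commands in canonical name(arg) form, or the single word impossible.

from: config: θ0=180°, θ1=180°, θ2=0°
[1] after rotate(0, 90): config: θ0=270°, θ1=180°, θ2=0°
[2] after rotate(0, 90): config: θ0=0°, θ1=180°, θ2=0°
[3] after rotate(0, 90): config: θ0=90°, θ1=180°, θ2=0°
no rival 3-sequence matches.

rotate(0, 90), rotate(0, 90), rotate(0, 90)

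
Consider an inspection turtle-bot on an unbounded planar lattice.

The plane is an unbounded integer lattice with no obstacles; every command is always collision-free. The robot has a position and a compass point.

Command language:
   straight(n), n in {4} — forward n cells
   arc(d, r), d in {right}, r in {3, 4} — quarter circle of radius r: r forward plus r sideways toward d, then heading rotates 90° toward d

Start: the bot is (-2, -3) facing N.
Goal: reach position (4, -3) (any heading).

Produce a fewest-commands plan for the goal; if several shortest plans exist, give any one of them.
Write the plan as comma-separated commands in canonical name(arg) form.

arc(right, 3), arc(right, 3)

start: (-2, -3) facing N
1. arc(right, 3) → (1, 0) facing E
2. arc(right, 3) → (4, -3) facing S
minimal: 2 command(s), checked below 2.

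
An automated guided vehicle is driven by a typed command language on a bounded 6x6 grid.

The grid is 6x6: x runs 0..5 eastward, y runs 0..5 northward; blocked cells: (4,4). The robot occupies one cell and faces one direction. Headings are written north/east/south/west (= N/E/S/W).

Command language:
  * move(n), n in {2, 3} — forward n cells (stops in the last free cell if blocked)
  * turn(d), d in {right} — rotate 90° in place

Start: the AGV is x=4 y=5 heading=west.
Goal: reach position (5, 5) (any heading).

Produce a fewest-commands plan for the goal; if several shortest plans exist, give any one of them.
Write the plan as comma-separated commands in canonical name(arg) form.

initial: x=4 y=5 heading=west
[1] after turn(right): x=4 y=5 heading=north
[2] after turn(right): x=4 y=5 heading=east
[3] after move(3): x=5 y=5 heading=east
minimal: 3 command(s), checked below 3.

turn(right), turn(right), move(3)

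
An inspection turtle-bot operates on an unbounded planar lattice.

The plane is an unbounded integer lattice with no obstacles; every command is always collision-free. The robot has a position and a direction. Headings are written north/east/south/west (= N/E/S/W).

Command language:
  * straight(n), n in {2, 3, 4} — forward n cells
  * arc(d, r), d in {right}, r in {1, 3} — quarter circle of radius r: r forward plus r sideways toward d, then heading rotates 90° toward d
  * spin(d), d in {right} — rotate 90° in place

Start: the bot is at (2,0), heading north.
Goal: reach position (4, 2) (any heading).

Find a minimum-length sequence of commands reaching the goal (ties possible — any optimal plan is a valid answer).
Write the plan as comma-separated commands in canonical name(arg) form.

begin: at (2,0), heading north
1. arc(right, 3) → at (5,3), heading east
2. spin(right) → at (5,3), heading south
3. arc(right, 1) → at (4,2), heading west
minimal: 3 command(s), checked below 3.

arc(right, 3), spin(right), arc(right, 1)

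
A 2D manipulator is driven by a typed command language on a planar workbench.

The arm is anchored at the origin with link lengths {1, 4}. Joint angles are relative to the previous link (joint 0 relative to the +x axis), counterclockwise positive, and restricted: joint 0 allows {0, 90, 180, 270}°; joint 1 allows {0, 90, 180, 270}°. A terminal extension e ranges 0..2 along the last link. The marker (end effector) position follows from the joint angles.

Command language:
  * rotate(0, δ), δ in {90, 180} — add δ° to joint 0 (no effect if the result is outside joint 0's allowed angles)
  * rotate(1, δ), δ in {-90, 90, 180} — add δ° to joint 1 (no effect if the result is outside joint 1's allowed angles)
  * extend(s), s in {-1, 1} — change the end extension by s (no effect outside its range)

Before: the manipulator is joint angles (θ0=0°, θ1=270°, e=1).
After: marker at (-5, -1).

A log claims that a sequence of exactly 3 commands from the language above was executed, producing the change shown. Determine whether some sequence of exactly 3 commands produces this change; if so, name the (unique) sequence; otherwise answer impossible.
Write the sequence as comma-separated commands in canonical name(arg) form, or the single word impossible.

begin: joint angles (θ0=0°, θ1=270°, e=1)
[1] after rotate(0, 90): joint angles (θ0=90°, θ1=270°, e=1)
[2] after rotate(0, 90): joint angles (θ0=180°, θ1=270°, e=1)
[3] after rotate(0, 90): joint angles (θ0=270°, θ1=270°, e=1)
uniquely the one of 343 3-step routes that fits.

rotate(0, 90), rotate(0, 90), rotate(0, 90)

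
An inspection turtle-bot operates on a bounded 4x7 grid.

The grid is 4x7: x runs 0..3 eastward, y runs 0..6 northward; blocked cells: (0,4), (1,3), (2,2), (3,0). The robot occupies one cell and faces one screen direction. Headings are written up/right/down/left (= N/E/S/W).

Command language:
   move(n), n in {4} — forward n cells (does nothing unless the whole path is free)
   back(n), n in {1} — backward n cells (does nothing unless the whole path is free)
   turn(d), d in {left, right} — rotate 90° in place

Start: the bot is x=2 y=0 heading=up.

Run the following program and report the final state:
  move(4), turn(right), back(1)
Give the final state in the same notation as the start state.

x=1 y=0 heading=right

start: x=2 y=0 heading=up
1. move(4) → x=2 y=0 heading=up
2. turn(right) → x=2 y=0 heading=right
3. back(1) → x=1 y=0 heading=right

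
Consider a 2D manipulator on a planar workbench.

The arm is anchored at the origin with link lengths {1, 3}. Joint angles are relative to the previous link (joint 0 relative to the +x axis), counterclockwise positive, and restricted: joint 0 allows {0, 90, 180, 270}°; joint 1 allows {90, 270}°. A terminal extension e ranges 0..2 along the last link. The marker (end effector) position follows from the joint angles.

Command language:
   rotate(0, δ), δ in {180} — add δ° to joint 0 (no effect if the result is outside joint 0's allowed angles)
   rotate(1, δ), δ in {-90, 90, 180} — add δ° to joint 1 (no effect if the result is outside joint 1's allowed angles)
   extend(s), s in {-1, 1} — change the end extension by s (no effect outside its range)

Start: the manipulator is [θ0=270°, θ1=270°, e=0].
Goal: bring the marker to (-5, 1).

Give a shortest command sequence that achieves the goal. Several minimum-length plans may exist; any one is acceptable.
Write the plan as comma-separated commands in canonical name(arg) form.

start: [θ0=270°, θ1=270°, e=0]
step 1 (extend(1)): [θ0=270°, θ1=270°, e=1]
step 2 (extend(1)): [θ0=270°, θ1=270°, e=2]
step 3 (rotate(1, 180)): [θ0=270°, θ1=90°, e=2]
step 4 (rotate(0, 180)): [θ0=90°, θ1=90°, e=2]
no 3-step plan works, so 4 is optimal.

extend(1), extend(1), rotate(1, 180), rotate(0, 180)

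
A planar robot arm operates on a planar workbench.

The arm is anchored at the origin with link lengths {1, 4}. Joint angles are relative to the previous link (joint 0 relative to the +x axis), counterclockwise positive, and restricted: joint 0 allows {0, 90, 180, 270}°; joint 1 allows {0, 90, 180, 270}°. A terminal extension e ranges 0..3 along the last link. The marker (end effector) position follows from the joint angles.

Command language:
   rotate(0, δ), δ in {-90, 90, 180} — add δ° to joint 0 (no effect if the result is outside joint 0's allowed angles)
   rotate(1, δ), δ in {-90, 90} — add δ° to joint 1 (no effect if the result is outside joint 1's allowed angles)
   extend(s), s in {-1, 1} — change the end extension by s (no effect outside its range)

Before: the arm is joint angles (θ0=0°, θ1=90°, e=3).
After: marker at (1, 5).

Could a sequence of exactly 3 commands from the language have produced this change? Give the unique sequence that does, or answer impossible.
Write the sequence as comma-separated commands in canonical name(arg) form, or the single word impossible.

extend(1), extend(-1), extend(-1)

key: order matters: swapping extend(1) and extend(-1) lands elsewhere
begin: joint angles (θ0=0°, θ1=90°, e=3)
t=1 extend(1) ⇒ joint angles (θ0=0°, θ1=90°, e=3)
t=2 extend(-1) ⇒ joint angles (θ0=0°, θ1=90°, e=2)
t=3 extend(-1) ⇒ joint angles (θ0=0°, θ1=90°, e=1)
all 343 alternatives checked — unique.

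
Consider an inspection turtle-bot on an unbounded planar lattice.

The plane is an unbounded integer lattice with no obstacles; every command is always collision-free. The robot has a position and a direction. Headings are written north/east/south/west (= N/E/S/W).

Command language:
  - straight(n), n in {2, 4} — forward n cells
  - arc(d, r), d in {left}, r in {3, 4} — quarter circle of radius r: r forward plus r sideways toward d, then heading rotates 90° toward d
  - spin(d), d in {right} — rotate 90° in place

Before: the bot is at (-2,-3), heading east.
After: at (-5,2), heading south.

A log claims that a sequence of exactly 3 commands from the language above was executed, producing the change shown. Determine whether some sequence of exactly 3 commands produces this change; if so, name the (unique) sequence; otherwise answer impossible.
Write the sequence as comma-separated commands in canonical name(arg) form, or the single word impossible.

key: running arc(left, 3) before arc(left, 4) would end elsewhere — order is forced
t0: at (-2,-3), heading east
[1] after arc(left, 4): at (2,1), heading north
[2] after arc(left, 4): at (-2,5), heading west
[3] after arc(left, 3): at (-5,2), heading south
no rival 3-sequence matches.

arc(left, 4), arc(left, 4), arc(left, 3)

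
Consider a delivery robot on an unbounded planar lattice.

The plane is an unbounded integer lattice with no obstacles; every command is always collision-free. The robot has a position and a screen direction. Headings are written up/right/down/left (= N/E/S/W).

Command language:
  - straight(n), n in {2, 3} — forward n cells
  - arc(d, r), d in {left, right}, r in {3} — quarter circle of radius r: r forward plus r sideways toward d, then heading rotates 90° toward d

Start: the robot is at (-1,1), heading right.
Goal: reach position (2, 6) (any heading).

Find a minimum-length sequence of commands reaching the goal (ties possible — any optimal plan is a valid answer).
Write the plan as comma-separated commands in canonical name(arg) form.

arc(left, 3), straight(2)

from: at (-1,1), heading right
t=1 arc(left, 3) ⇒ at (2,4), heading up
t=2 straight(2) ⇒ at (2,6), heading up
nothing shorter than 2 reaches the goal.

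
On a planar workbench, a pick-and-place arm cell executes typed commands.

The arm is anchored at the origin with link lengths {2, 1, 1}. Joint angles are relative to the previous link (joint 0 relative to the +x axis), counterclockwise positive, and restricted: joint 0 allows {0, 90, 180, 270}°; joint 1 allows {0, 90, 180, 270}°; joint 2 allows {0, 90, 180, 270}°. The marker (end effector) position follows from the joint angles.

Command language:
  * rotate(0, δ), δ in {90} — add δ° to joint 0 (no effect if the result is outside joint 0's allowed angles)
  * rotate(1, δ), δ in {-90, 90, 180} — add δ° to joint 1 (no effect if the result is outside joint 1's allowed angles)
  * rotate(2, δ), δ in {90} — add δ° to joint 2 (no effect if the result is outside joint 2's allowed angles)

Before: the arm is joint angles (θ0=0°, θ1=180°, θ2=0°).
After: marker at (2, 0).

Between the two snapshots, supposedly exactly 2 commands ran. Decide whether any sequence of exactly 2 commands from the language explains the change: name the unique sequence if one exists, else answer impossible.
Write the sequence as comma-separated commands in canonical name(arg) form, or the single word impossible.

rotate(2, 90), rotate(2, 90)

initial: joint angles (θ0=0°, θ1=180°, θ2=0°)
1. rotate(2, 90) → joint angles (θ0=0°, θ1=180°, θ2=90°)
2. rotate(2, 90) → joint angles (θ0=0°, θ1=180°, θ2=180°)
no other 2-command option fits: unique.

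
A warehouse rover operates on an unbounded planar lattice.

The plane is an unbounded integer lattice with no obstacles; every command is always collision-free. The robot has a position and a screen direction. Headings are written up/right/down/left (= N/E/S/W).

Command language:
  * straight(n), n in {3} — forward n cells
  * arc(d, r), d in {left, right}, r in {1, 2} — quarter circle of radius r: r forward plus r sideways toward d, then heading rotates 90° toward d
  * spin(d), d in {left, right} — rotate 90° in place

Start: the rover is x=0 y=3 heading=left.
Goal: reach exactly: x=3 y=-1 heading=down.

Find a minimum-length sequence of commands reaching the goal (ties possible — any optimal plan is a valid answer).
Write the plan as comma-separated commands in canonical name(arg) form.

arc(left, 2), arc(left, 1), straight(3), arc(right, 1)

initial: x=0 y=3 heading=left
step 1 (arc(left, 2)): x=-2 y=1 heading=down
step 2 (arc(left, 1)): x=-1 y=0 heading=right
step 3 (straight(3)): x=2 y=0 heading=right
step 4 (arc(right, 1)): x=3 y=-1 heading=down
no 3-step plan works, so 4 is optimal.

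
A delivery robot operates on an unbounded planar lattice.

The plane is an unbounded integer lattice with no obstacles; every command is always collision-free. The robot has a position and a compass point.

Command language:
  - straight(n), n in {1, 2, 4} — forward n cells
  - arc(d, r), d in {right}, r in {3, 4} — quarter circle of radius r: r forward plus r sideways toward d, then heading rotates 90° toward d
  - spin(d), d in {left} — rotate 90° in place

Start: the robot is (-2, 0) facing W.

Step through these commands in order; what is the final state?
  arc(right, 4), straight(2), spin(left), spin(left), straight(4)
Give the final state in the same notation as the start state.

from: (-2, 0) facing W
t=1 arc(right, 4) ⇒ (-6, 4) facing N
t=2 straight(2) ⇒ (-6, 6) facing N
t=3 spin(left) ⇒ (-6, 6) facing W
t=4 spin(left) ⇒ (-6, 6) facing S
t=5 straight(4) ⇒ (-6, 2) facing S

(-6, 2) facing S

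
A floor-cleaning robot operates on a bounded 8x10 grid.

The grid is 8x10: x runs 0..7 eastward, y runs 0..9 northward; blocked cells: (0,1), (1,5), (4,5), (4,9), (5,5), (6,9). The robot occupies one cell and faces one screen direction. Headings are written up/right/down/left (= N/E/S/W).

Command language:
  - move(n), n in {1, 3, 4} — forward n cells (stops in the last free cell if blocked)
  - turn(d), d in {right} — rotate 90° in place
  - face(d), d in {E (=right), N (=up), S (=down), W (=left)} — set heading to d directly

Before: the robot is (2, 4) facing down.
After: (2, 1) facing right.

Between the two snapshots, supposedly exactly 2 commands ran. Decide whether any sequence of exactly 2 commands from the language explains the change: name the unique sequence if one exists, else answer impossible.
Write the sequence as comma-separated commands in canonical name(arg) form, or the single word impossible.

move(3), face(E)

key: position moved to (2,1) AND the heading swung to E — translation plus rotation needed
from: (2, 4) facing down
step 1 (move(3)): (2, 1) facing down
step 2 (face(E)): (2, 1) facing right
no rival 2-sequence matches.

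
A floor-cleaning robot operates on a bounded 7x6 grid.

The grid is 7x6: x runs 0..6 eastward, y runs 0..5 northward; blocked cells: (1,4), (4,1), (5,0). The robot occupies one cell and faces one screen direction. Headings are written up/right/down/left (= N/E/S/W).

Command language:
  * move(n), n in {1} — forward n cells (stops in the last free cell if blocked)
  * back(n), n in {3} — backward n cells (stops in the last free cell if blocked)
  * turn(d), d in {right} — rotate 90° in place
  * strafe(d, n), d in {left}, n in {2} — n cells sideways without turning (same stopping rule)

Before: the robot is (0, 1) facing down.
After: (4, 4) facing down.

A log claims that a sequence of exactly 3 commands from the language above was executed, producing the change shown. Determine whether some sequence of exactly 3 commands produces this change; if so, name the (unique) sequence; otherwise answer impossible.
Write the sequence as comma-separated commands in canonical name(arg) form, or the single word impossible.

strafe(left, 2), back(3), strafe(left, 2)

key: heading stays S — no command in the sequence turns
start: (0, 1) facing down
t=1 strafe(left, 2) ⇒ (2, 1) facing down
t=2 back(3) ⇒ (2, 4) facing down
t=3 strafe(left, 2) ⇒ (4, 4) facing down
no rival 3-sequence matches.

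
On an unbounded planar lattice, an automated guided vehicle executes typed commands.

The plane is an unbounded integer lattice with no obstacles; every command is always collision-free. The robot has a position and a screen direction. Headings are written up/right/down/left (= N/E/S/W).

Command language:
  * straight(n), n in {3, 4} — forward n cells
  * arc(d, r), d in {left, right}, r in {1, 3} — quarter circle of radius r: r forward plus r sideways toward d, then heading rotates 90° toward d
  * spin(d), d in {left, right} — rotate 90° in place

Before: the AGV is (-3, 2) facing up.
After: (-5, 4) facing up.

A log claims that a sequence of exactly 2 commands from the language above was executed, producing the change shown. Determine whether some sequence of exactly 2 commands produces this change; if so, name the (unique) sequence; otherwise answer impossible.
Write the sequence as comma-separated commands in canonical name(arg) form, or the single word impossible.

arc(left, 1), arc(right, 1)

key: order matters: swapping arc(left, 1) and arc(right, 1) lands elsewhere
t0: (-3, 2) facing up
[1] after arc(left, 1): (-4, 3) facing left
[2] after arc(right, 1): (-5, 4) facing up
all 64 alternatives checked — unique.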